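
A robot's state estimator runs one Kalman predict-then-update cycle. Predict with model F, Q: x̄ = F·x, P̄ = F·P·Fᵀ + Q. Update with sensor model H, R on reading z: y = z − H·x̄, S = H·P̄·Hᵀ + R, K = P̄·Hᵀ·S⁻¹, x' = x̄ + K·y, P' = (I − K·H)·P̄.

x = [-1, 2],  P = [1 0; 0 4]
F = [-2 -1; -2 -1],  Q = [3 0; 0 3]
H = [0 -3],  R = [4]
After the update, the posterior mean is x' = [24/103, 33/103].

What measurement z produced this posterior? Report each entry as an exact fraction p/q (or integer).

x̄ = F·x = [0, 0]
P̄ = F·P·Fᵀ + Q = [11 8; 8 11]
S = H·P̄·Hᵀ + R = [103]
K = P̄·Hᵀ·S⁻¹ = [-24/103; -33/103]
x' − x̄ = [24/103, 33/103] = K·y
y = (KᵀK)⁻¹·Kᵀ·(x' − x̄) = [-1]
z = y + H·x̄ = [-1] + [0] = [-1]

z = [-1]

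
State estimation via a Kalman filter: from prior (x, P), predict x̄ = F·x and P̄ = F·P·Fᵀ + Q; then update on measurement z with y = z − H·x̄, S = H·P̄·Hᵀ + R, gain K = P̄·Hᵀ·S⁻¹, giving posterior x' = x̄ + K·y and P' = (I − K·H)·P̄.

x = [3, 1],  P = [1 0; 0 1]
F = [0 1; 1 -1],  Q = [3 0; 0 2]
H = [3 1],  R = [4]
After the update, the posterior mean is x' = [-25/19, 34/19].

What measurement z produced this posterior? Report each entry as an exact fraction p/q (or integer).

x̄ = F·x = [1, 2]
P̄ = F·P·Fᵀ + Q = [4 -1; -1 4]
S = H·P̄·Hᵀ + R = [38]
K = P̄·Hᵀ·S⁻¹ = [11/38; 1/38]
x' − x̄ = [-44/19, -4/19] = K·y
y = (KᵀK)⁻¹·Kᵀ·(x' − x̄) = [-8]
z = y + H·x̄ = [-8] + [5] = [-3]

z = [-3]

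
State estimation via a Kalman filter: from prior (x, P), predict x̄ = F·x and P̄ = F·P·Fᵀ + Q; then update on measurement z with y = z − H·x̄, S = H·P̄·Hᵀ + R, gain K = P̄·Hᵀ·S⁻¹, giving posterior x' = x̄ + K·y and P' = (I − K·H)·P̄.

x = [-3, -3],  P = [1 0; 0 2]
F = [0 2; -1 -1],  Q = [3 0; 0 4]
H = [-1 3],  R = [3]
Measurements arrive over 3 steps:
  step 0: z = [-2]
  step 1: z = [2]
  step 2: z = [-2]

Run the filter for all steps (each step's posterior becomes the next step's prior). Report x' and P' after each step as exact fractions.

step 0: x̄ = F·x = [-6, 6]
step 0: P̄ = F·P·Fᵀ + Q = [11 -4; -4 7]
step 0: y = z − H·x̄ = [-26]
step 0: S = H·P̄·Hᵀ + R = [101]
step 0: K = P̄·Hᵀ·S⁻¹ = [-23/101; 25/101]
step 0: x' = x̄ + K·y = [-8/101, -44/101]
step 0: P' = (I − K·H)·P̄ = [582/101 171/101; 171/101 82/101]
step 1: x̄ = F·x = [-88/101, 52/101]
step 1: P̄ = F·P·Fᵀ + Q = [631/101 -506/101; -506/101 1410/101]
step 1: y = z − H·x̄ = [-42/101]
step 1: S = H·P̄·Hᵀ + R = [16660/101]
step 1: K = P̄·Hᵀ·S⁻¹ = [-307/2380; 1184/4165]
step 1: x' = x̄ + K·y = [-139/170, 236/595]
step 1: P' = (I − K·H)·P̄ = [1191/340 618/595; 618/595 2626/4165]
step 2: x̄ = F·x = [472/595, 501/1190]
step 2: P̄ = F·P·Fᵀ + Q = [22999/4165 -13904/4165; -13904/4165 170111/16660]
step 2: y = z − H·x̄ = [-2939/1190]
step 2: S = H·P̄·Hᵀ + R = [2006671/16660]
step 2: K = P̄·Hᵀ·S⁻¹ = [-258844/2006671; 565949/2006671]
step 2: x' = x̄ + K·y = [2231126/2006671, -552926/2006671]
step 2: P' = (I − K·H)·P̄ = [7059153/2006671 2094207/2006671; 2094207/2006671 1264018/2006671]

step 0: x' = [-8/101, -44/101], P' = [582/101 171/101; 171/101 82/101]
step 1: x' = [-139/170, 236/595], P' = [1191/340 618/595; 618/595 2626/4165]
step 2: x' = [2231126/2006671, -552926/2006671], P' = [7059153/2006671 2094207/2006671; 2094207/2006671 1264018/2006671]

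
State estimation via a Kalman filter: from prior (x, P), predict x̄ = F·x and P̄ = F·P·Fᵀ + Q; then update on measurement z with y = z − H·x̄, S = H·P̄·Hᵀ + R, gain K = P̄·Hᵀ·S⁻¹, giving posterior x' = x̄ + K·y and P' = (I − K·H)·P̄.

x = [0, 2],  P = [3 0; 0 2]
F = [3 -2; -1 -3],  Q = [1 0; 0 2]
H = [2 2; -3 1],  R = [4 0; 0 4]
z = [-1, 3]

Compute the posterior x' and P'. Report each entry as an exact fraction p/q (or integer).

x' = [-12041/13697, 2302/13697]
P' = [4239/13697 -807/13697; -807/13697 10739/13697]

x̄ = F·x = [-4, -6]
P̄ = F·P·Fᵀ + Q = [36 3; 3 23]
y = z − H·x̄ = [19, -3]
S = H·P̄·Hᵀ + R = [264 -182; -182 333]
K = P̄·Hᵀ·S⁻¹ = [1716/13697 -3381/13697; 4966/13697 3290/13697]
x' = x̄ + K·y = [-12041/13697, 2302/13697]
P' = (I − K·H)·P̄ = [4239/13697 -807/13697; -807/13697 10739/13697]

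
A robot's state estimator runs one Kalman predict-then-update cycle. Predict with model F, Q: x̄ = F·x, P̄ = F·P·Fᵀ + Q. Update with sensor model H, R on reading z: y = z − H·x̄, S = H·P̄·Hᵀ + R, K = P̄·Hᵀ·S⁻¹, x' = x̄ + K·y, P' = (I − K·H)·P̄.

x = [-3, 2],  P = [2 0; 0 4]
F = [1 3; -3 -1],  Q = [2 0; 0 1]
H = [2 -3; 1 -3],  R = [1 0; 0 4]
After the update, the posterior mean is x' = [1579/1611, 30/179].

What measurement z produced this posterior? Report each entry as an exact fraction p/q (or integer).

x̄ = F·x = [3, 7]
P̄ = F·P·Fᵀ + Q = [40 -18; -18 23]
S = H·P̄·Hᵀ + R = [584 449; 449 359]
K = P̄·Hᵀ·S⁻¹ = [1180/1611 -1054/1611; 152/895 -407/895]
x' − x̄ = [-3254/1611, -1223/179] = K·y
y = (KᵀK)⁻¹·Kᵀ·(x' − x̄) = [16, 21]
z = y + H·x̄ = [16, 21] + [-15, -18] = [1, 3]

z = [1, 3]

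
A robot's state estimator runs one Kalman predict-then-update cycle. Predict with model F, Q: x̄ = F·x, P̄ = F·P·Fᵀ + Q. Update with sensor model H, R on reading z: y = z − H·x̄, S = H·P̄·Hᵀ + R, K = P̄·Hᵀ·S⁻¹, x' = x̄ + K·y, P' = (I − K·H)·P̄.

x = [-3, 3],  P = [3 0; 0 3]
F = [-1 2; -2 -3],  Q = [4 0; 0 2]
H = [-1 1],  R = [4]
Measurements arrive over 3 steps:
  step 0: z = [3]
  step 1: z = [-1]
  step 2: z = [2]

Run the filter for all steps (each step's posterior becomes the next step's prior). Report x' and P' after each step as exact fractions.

step 0: x' = [327/88, 531/88], P' = [711/88 587/88; 587/88 799/88]
step 1: x' = [18055/13718, -1451/13718], P' = [102121/13718 90381/13718; 90381/13718 132809/13718]
step 2: x' = [-1204120/557917, -107404/557917], P' = [15990091/2231668 13970695/2231668; 13970695/2231668 20768227/2231668]

step 0: x̄ = F·x = [9, -3]
step 0: P̄ = F·P·Fᵀ + Q = [19 -12; -12 41]
step 0: y = z − H·x̄ = [15]
step 0: S = H·P̄·Hᵀ + R = [88]
step 0: K = P̄·Hᵀ·S⁻¹ = [-31/88; 53/88]
step 0: x' = x̄ + K·y = [327/88, 531/88]
step 0: P' = (I − K·H)·P̄ = [711/88 587/88; 587/88 799/88]
step 1: x̄ = F·x = [735/88, -2247/88]
step 1: P̄ = F·P·Fᵀ + Q = [1911/88 -3959/88; -3959/88 17255/88]
step 1: y = z − H·x̄ = [1447/44]
step 1: S = H·P̄·Hᵀ + R = [6859/22]
step 1: K = P̄·Hᵀ·S⁻¹ = [-2935/13718; 10607/13718]
step 1: x' = x̄ + K·y = [18055/13718, -1451/13718]
step 1: P' = (I − K·H)·P̄ = [102121/13718 90381/13718; 90381/13718 132809/13718]
step 2: x̄ = F·x = [-1103/722, -31757/13718]
step 2: P̄ = F·P·Fᵀ + Q = [905/38 -35947/722; -35947/722 2715773/13718]
step 2: y = z − H·x̄ = [19118/6859]
step 2: S = H·P̄·Hᵀ + R = [2231668/6859]
step 2: K = P̄·Hᵀ·S⁻¹ = [-504849/2231668; 1699383/2231668]
step 2: x' = x̄ + K·y = [-1204120/557917, -107404/557917]
step 2: P' = (I − K·H)·P̄ = [15990091/2231668 13970695/2231668; 13970695/2231668 20768227/2231668]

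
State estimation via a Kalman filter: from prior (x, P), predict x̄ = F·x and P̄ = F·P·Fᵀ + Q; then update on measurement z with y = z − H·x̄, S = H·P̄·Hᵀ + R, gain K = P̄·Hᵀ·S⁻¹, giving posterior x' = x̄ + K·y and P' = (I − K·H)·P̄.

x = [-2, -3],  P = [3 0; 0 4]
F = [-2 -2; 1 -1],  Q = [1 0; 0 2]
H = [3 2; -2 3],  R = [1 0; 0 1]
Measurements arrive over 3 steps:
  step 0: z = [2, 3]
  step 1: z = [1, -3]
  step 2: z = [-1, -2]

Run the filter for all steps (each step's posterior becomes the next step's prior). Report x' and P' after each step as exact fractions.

step 0: x̄ = F·x = [10, 1]
step 0: P̄ = F·P·Fᵀ + Q = [29 2; 2 9]
step 0: y = z − H·x̄ = [-30, 20]
step 0: S = H·P̄·Hᵀ + R = [322 -110; -110 174]
step 0: K = P̄·Hᵀ·S⁻¹ = [5057/21964 -3367/21964; 3353/21964 5023/21964]
step 0: x' = x̄ + K·y = [295/10982, 10917/10982]
step 0: P' = (I − K·H)·P̄ = [1685/21964 1/21964; 1/21964 1675/21964]
step 1: x̄ = F·x = [-11212/5491, -5311/5491]
step 1: P̄ = F·P·Fᵀ + Q = [8853/5491 -5/5491; -5/5491 23643/10982]
step 1: y = z − H·x̄ = [49749/5491, -22964/5491]
step 1: S = H·P̄·Hᵀ + R = [132394/5491 17786/5491; 17786/5491 294713/10982]
step 1: K = P̄·Hᵀ·S⁻¹ = [1539739/6990630 -513268/3495315; 103835/699063 155759/699063]
step 1: x' = x̄ + K·y = [793841/1398126, -386794/699063]
step 1: P' = (I − K·H)·P̄ = [513253/6990630 -1/699063; -1/699063 51919/699063]
step 2: x̄ = F·x = [-6751/233021, 1567429/1398126]
step 2: P̄ = F·P·Fᵀ + Q = [1853387/1165105 1979/1165105; 1979/1165105 15013723/6990630]
step 2: y = z − H·x̄ = [-2205733/699063, -2526517/466042]
step 2: S = H·P̄·Hᵀ + R = [83635454/3495315 3903296/1165105; 3903296/1165105 62150979/2330210]
step 2: K = P̄·Hᵀ·S⁻¹ = [321607381/1460987358 -321581654/2191481037; 36167853/243497893 162742475/730493679]
step 2: x' = x̄ + K·y = [315474251/4382962074, -405669928/730493679]
step 2: P' = (I − K·H)·P̄ = [321599465/4382962074 1979/730493679; 1979/730493679 18082937/243497893]

step 0: x' = [295/10982, 10917/10982], P' = [1685/21964 1/21964; 1/21964 1675/21964]
step 1: x' = [793841/1398126, -386794/699063], P' = [513253/6990630 -1/699063; -1/699063 51919/699063]
step 2: x' = [315474251/4382962074, -405669928/730493679], P' = [321599465/4382962074 1979/730493679; 1979/730493679 18082937/243497893]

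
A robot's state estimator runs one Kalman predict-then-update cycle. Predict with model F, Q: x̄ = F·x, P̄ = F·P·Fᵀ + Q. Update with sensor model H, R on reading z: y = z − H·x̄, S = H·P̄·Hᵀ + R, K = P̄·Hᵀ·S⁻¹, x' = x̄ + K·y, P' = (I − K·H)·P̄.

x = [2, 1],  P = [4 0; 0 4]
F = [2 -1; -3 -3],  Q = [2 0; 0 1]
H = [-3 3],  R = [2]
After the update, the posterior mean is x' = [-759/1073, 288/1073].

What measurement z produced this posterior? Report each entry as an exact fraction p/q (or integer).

z = [3]

x̄ = F·x = [3, -9]
P̄ = F·P·Fᵀ + Q = [22 -12; -12 73]
S = H·P̄·Hᵀ + R = [1073]
K = P̄·Hᵀ·S⁻¹ = [-102/1073; 255/1073]
x' − x̄ = [-3978/1073, 9945/1073] = K·y
y = (KᵀK)⁻¹·Kᵀ·(x' − x̄) = [39]
z = y + H·x̄ = [39] + [-36] = [3]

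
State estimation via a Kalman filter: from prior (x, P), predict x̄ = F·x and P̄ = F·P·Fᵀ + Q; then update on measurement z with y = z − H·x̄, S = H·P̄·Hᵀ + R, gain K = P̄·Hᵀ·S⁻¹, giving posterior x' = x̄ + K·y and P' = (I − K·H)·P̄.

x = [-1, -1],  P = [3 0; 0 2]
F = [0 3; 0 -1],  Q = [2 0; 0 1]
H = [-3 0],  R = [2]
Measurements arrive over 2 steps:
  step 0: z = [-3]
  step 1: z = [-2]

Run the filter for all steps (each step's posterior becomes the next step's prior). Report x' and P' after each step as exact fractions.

step 0: x' = [87/91, -17/91], P' = [20/91 -6/91; -6/91 111/91]
step 1: x' = [6984/10811, -1658/10811], P' = [2362/10811 -666/10811; -666/10811 13031/10811]

step 0: x̄ = F·x = [-3, 1]
step 0: P̄ = F·P·Fᵀ + Q = [20 -6; -6 3]
step 0: y = z − H·x̄ = [-12]
step 0: S = H·P̄·Hᵀ + R = [182]
step 0: K = P̄·Hᵀ·S⁻¹ = [-30/91; 9/91]
step 0: x' = x̄ + K·y = [87/91, -17/91]
step 0: P' = (I − K·H)·P̄ = [20/91 -6/91; -6/91 111/91]
step 1: x̄ = F·x = [-51/91, 17/91]
step 1: P̄ = F·P·Fᵀ + Q = [1181/91 -333/91; -333/91 202/91]
step 1: y = z − H·x̄ = [-335/91]
step 1: S = H·P̄·Hᵀ + R = [10811/91]
step 1: K = P̄·Hᵀ·S⁻¹ = [-3543/10811; 999/10811]
step 1: x' = x̄ + K·y = [6984/10811, -1658/10811]
step 1: P' = (I − K·H)·P̄ = [2362/10811 -666/10811; -666/10811 13031/10811]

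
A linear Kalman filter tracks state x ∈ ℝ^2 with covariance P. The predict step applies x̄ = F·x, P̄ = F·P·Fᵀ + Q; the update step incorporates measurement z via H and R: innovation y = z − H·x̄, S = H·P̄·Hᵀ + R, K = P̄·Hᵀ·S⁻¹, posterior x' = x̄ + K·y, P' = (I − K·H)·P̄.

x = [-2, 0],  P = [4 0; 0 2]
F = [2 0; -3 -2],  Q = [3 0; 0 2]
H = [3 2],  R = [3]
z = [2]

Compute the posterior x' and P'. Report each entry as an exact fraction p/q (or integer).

x̄ = F·x = [-4, 6]
P̄ = F·P·Fᵀ + Q = [19 -24; -24 46]
y = z − H·x̄ = [2]
S = H·P̄·Hᵀ + R = [70]
K = P̄·Hᵀ·S⁻¹ = [9/70; 2/7]
x' = x̄ + K·y = [-131/35, 46/7]
P' = (I − K·H)·P̄ = [1249/70 -186/7; -186/7 282/7]

x' = [-131/35, 46/7]
P' = [1249/70 -186/7; -186/7 282/7]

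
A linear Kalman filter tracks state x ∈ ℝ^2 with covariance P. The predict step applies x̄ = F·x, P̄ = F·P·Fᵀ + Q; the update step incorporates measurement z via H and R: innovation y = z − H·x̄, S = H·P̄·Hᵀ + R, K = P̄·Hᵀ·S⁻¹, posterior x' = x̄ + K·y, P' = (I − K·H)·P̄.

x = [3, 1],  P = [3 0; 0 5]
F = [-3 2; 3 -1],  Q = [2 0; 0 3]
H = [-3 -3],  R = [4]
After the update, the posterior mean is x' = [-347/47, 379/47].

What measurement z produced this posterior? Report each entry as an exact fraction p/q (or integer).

x̄ = F·x = [-7, 8]
P̄ = F·P·Fᵀ + Q = [49 -37; -37 35]
S = H·P̄·Hᵀ + R = [94]
K = P̄·Hᵀ·S⁻¹ = [-18/47; 3/47]
x' − x̄ = [-18/47, 3/47] = K·y
y = (KᵀK)⁻¹·Kᵀ·(x' − x̄) = [1]
z = y + H·x̄ = [1] + [-3] = [-2]

z = [-2]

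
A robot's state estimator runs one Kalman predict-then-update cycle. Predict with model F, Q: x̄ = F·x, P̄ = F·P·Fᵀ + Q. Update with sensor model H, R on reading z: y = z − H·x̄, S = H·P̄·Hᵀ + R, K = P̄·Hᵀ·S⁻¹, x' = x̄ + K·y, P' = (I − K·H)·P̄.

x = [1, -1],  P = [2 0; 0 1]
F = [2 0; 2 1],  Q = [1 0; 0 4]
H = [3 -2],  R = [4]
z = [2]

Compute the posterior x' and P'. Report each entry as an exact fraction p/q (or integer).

x' = [60/41, 45/41]
P' = [248/41 350/41; 350/41 529/41]

x̄ = F·x = [2, 1]
P̄ = F·P·Fᵀ + Q = [9 8; 8 13]
y = z − H·x̄ = [-2]
S = H·P̄·Hᵀ + R = [41]
K = P̄·Hᵀ·S⁻¹ = [11/41; -2/41]
x' = x̄ + K·y = [60/41, 45/41]
P' = (I − K·H)·P̄ = [248/41 350/41; 350/41 529/41]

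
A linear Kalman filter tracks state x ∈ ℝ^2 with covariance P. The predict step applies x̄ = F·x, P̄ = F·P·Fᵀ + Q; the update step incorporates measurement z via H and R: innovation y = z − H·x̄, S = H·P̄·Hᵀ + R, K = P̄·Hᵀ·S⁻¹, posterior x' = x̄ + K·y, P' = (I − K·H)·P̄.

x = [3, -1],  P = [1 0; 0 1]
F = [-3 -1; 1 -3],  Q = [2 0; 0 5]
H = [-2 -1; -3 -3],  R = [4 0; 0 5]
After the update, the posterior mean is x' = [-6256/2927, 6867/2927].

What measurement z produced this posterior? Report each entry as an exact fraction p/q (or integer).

x̄ = F·x = [-8, 6]
P̄ = F·P·Fᵀ + Q = [12 0; 0 15]
S = H·P̄·Hᵀ + R = [67 117; 117 248]
K = P̄·Hᵀ·S⁻¹ = [-1740/2927 396/2927; 1545/2927 -1260/2927]
x' − x̄ = [17160/2927, -10695/2927] = K·y
y = (KᵀK)⁻¹·Kᵀ·(x' − x̄) = [-11, -5]
z = y + H·x̄ = [-11, -5] + [10, 6] = [-1, 1]

z = [-1, 1]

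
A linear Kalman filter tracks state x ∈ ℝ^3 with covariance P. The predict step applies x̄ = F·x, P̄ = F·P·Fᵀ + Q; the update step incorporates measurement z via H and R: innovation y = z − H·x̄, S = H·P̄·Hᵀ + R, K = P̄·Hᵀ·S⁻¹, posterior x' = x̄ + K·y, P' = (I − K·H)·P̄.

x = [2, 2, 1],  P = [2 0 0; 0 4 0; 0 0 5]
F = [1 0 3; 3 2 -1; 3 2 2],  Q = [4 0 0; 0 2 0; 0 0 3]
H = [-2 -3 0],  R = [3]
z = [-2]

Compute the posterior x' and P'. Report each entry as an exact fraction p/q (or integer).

x' = [-95/156, 179/156, 16/13]
P' = [2027/52 -1343/52 168/13; -1343/52 907/52 -108/13; 168/13 -108/13 165/13]

x̄ = F·x = [5, 9, 12]
P̄ = F·P·Fᵀ + Q = [51 -9 36; -9 41 24; 36 24 57]
y = z − H·x̄ = [35]
S = H·P̄·Hᵀ + R = [468]
K = P̄·Hᵀ·S⁻¹ = [-25/156; -35/156; -4/13]
x' = x̄ + K·y = [-95/156, 179/156, 16/13]
P' = (I − K·H)·P̄ = [2027/52 -1343/52 168/13; -1343/52 907/52 -108/13; 168/13 -108/13 165/13]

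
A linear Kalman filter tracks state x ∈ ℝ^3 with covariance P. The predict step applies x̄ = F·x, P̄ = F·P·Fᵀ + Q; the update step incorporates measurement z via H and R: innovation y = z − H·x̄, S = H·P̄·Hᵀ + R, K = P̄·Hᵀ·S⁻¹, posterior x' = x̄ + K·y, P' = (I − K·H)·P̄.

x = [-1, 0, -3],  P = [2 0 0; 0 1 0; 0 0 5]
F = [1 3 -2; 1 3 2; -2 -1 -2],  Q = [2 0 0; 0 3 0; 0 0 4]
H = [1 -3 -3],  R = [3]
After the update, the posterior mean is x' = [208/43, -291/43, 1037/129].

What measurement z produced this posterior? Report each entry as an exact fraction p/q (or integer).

x̄ = F·x = [5, -7, 8]
P̄ = F·P·Fᵀ + Q = [33 -9 13; -9 34 -27; 13 -27 33]
S = H·P̄·Hᵀ + R = [129]
K = P̄·Hᵀ·S⁻¹ = [7/43; -10/43; -5/129]
x' − x̄ = [-7/43, 10/43, 5/129] = K·y
y = (KᵀK)⁻¹·Kᵀ·(x' − x̄) = [-1]
z = y + H·x̄ = [-1] + [2] = [1]

z = [1]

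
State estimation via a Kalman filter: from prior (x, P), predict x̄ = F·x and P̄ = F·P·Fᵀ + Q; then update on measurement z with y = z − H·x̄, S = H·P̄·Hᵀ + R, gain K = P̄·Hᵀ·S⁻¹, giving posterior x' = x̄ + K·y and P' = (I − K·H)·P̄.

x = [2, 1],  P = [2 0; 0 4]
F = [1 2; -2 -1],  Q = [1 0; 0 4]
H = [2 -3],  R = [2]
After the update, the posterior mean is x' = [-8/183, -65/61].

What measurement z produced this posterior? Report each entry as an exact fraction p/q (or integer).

x̄ = F·x = [4, -5]
P̄ = F·P·Fᵀ + Q = [19 -12; -12 16]
S = H·P̄·Hᵀ + R = [366]
K = P̄·Hᵀ·S⁻¹ = [37/183; -12/61]
x' − x̄ = [-740/183, 240/61] = K·y
y = (KᵀK)⁻¹·Kᵀ·(x' − x̄) = [-20]
z = y + H·x̄ = [-20] + [23] = [3]

z = [3]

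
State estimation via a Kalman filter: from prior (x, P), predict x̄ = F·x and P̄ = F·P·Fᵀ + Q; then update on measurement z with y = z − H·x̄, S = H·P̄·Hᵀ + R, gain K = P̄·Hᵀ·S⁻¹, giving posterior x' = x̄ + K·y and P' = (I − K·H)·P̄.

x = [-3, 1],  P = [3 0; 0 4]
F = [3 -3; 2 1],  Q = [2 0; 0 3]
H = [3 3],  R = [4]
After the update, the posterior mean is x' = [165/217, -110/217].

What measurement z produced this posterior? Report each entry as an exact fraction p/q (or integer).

x̄ = F·x = [-12, -5]
P̄ = F·P·Fᵀ + Q = [65 6; 6 19]
S = H·P̄·Hᵀ + R = [868]
K = P̄·Hᵀ·S⁻¹ = [213/868; 75/868]
x' − x̄ = [2769/217, 975/217] = K·y
y = (KᵀK)⁻¹·Kᵀ·(x' − x̄) = [52]
z = y + H·x̄ = [52] + [-51] = [1]

z = [1]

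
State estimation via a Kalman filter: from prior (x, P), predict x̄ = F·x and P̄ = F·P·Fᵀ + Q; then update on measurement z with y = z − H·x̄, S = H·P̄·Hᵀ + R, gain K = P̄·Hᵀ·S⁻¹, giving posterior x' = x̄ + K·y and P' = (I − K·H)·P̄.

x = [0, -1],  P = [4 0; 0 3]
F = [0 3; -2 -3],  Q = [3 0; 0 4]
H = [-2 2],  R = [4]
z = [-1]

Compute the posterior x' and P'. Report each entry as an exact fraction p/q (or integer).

x' = [-17/88, -85/132]
P' = [237/44 109/22; 109/22 182/33]

x̄ = F·x = [-3, 3]
P̄ = F·P·Fᵀ + Q = [30 -27; -27 47]
y = z − H·x̄ = [-13]
S = H·P̄·Hᵀ + R = [528]
K = P̄·Hᵀ·S⁻¹ = [-19/88; 37/132]
x' = x̄ + K·y = [-17/88, -85/132]
P' = (I − K·H)·P̄ = [237/44 109/22; 109/22 182/33]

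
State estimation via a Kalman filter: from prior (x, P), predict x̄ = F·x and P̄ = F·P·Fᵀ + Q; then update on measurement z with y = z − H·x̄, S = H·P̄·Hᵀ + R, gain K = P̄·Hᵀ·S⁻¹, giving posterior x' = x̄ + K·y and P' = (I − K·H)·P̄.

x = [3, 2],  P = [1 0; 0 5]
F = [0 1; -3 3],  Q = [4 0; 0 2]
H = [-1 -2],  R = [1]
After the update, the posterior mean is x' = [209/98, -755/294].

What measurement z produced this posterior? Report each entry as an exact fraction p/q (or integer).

z = [3]

x̄ = F·x = [2, -3]
P̄ = F·P·Fᵀ + Q = [9 15; 15 56]
S = H·P̄·Hᵀ + R = [294]
K = P̄·Hᵀ·S⁻¹ = [-13/98; -127/294]
x' − x̄ = [13/98, 127/294] = K·y
y = (KᵀK)⁻¹·Kᵀ·(x' − x̄) = [-1]
z = y + H·x̄ = [-1] + [4] = [3]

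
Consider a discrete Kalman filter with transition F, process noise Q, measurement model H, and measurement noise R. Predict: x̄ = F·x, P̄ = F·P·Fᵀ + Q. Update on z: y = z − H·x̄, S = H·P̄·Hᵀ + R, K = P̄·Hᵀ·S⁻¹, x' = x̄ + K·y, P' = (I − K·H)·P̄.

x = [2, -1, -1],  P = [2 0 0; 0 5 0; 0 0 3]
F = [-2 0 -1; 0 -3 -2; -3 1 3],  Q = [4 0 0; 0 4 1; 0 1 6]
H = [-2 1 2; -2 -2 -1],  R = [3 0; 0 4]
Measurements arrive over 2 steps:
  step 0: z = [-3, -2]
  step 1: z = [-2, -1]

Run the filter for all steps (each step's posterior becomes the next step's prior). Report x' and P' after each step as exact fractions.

step 0: x̄ = F·x = [-3, 5, -10]
step 0: P̄ = F·P·Fᵀ + Q = [15 6 3; 6 61 -32; 3 -32 56]
step 0: y = z − H·x̄ = [6, -8]
step 0: S = H·P̄·Hᵀ + R = [172 -8; -8 296]
step 0: K = P̄·Hᵀ·S⁻¹ = [-711/6356 -1971/12712; -657/6356 -552/1589; 685/1589 117/6356]
step 0: x' = x̄ + K·y = [-7725/3178, 22751/3178, -12014/1589]
step 0: P' = (I − K·H)·P̄ = [76389/12712 -36525/3178 73653/6356; -36525/3178 152645/6356 -75179/3178; 73653/6356 -75179/3178 76471/3178]
step 1: x̄ = F·x = [19739/1589, -20197/3178, -13079/1589]
step 1: P̄ = F·P·Fᵀ + Q = [156439/1589 -144439/3178 -38540/1589; -144439/3178 206701/6356 69175/6356; -38540/1589 69175/6356 242815/12712]
step 1: y = z − H·x̄ = [145113/3178, 659/227]
step 1: S = H·P̄·Hᵀ + R = [5879915/6356 43982/227; 43982/227 235913/1816]
step 1: K = P̄·Hᵀ·S⁻¹ = [-1115910802/4201934497 -979863240/4201934497; 811510421/4201934497 -725976966/4201934497; 569392890/4201934497 -602096805/4201934497]
step 1: x' = x̄ + K·y = [-1601451350/4201934497, 8243038766/4201934497, -10334435887/4201934497]
step 1: P' = (I − K·H)·P̄ = [9008377012/4201934497 -14287874582/4201934497 14478448100/4201934497; -14287874582/4201934497 29700177319/4201934497 -27920697610/4201934497; 14478448100/4201934497 -27920697610/4201934497 29292886240/4201934497]

step 0: x' = [-7725/3178, 22751/3178, -12014/1589], P' = [76389/12712 -36525/3178 73653/6356; -36525/3178 152645/6356 -75179/3178; 73653/6356 -75179/3178 76471/3178]
step 1: x' = [-1601451350/4201934497, 8243038766/4201934497, -10334435887/4201934497], P' = [9008377012/4201934497 -14287874582/4201934497 14478448100/4201934497; -14287874582/4201934497 29700177319/4201934497 -27920697610/4201934497; 14478448100/4201934497 -27920697610/4201934497 29292886240/4201934497]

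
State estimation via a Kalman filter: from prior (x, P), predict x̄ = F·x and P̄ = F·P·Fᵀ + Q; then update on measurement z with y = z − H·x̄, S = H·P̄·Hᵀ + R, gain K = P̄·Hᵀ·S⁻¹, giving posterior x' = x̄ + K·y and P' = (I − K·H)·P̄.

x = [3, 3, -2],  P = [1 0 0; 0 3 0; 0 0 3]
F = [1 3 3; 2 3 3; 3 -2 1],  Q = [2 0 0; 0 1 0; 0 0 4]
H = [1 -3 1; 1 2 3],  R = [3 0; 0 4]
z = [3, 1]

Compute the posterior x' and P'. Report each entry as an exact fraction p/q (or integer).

x' = [-95459/25721, -172449/128605, 63722/25721]
P' = [151171/25721 35045/25721 -70603/25721; 35045/25721 71334/128605 -17471/25721; -70603/25721 -17471/25721 42979/25721]

x̄ = F·x = [6, 9, 1]
P̄ = F·P·Fᵀ + Q = [57 56 -6; 56 59 -3; -6 -3 28]
y = z − H·x̄ = [23, -26]
S = H·P̄·Hᵀ + R = [289 -272; -272 701]
K = P̄·Hᵀ·S⁻¹ = [-8189/25721 139/1513; -42044/128605 821/7565; 8263/25721 344/1513]
x' = x̄ + K·y = [-95459/25721, -172449/128605, 63722/25721]
P' = (I − K·H)·P̄ = [151171/25721 35045/25721 -70603/25721; 35045/25721 71334/128605 -17471/25721; -70603/25721 -17471/25721 42979/25721]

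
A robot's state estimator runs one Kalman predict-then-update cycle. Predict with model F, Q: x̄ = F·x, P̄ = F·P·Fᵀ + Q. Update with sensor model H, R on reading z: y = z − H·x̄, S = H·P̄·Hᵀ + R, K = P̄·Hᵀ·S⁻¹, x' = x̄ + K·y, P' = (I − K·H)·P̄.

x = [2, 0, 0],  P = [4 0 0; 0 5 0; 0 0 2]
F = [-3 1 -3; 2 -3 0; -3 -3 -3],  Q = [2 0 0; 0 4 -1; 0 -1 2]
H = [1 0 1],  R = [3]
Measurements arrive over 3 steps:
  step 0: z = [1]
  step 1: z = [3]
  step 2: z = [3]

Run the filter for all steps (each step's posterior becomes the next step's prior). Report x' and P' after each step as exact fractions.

step 0: x̄ = F·x = [-6, 4, -6]
step 0: P̄ = F·P·Fᵀ + Q = [61 -39 39; -39 65 20; 39 20 101]
step 0: y = z − H·x̄ = [13]
step 0: S = H·P̄·Hᵀ + R = [243]
step 0: K = P̄·Hᵀ·S⁻¹ = [100/243; -19/243; 140/243]
step 0: x' = x̄ + K·y = [-158/243, 725/243, 362/243]
step 0: P' = (I − K·H)·P̄ = [4823/243 -7577/243 -4523/243; -7577/243 15434/243 7520/243; -4523/243 7520/243 4943/243]
step 1: x̄ = F·x = [113/243, -2491/243, -929/81]
step 1: P̄ = F·P·Fᵀ + Q = [22742/243 -63769/243 -13388/81; -63769/243 250094/243 60604/81; -13388/81 60604/81 16094/27]
step 1: y = z − H·x̄ = [3403/243]
step 1: S = H·P̄·Hᵀ + R = [87989/243]
step 1: K = P̄·Hᵀ·S⁻¹ = [-17422/87989; 118043/87989; 104682/87989]
step 1: x' = x̄ + K·y = [-203063/87989, 751110/87989, 456821/87989]
step 1: P' = (I − K·H)·P̄ = [6985678/87989 -14627265/87989 -7037944/87989; -14627265/87989 33215519/87989 14981394/87989; -7037944/87989 14981394/87989 7351990/87989]
step 2: x̄ = F·x = [-924/7999, -2659456/87989, -3014604/87989]
step 2: P̄ = F·P·Fᵀ + Q = [3056613/7999 -11400030/7999 -8651433/7999; -11400030/7999 502761519/87989 390116029/87989; -8651433/7999 390116029/87989 307845991/87989]
step 2: y = z − H·x̄ = [3288735/87989]
step 2: S = H·P̄·Hᵀ + R = [151401175/87989]
step 2: K = P̄·Hᵀ·S⁻¹ = [-12308604/30280235; 264715699/151401175; 212680228/151401175]
step 2: x' = x̄ + K·y = [-92710464/6056047, 1063621637/30280235, 552419784/30280235]
step 2: P' = (I − K·H)·P̄ = [592337445/6056047 -6124296786/30280235 -2998613037/30280235; -6124296786/30280235 68693625616/151401175 31415631027/151401175; -2998613037/30280235 31415631027/151401175 15631105869/151401175]

step 0: x' = [-158/243, 725/243, 362/243], P' = [4823/243 -7577/243 -4523/243; -7577/243 15434/243 7520/243; -4523/243 7520/243 4943/243]
step 1: x' = [-203063/87989, 751110/87989, 456821/87989], P' = [6985678/87989 -14627265/87989 -7037944/87989; -14627265/87989 33215519/87989 14981394/87989; -7037944/87989 14981394/87989 7351990/87989]
step 2: x' = [-92710464/6056047, 1063621637/30280235, 552419784/30280235], P' = [592337445/6056047 -6124296786/30280235 -2998613037/30280235; -6124296786/30280235 68693625616/151401175 31415631027/151401175; -2998613037/30280235 31415631027/151401175 15631105869/151401175]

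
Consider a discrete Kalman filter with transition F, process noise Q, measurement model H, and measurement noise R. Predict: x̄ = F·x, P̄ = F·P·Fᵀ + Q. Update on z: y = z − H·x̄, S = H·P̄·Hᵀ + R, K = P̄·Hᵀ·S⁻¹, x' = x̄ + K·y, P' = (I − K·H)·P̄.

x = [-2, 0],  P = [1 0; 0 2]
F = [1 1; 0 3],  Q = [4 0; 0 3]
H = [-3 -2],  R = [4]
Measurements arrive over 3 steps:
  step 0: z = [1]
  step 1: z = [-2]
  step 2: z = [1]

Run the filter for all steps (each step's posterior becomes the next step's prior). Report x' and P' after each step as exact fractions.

step 0: x' = [-281/223, 300/223], P' = [472/223 -642/223; -642/223 1083/223]
step 1: x' = [-32948/68899, 121143/68899], P' = [190544/68899 -273546/68899; -273546/68899 459921/68899]
step 2: x' = [853399/27779761, -13049295/27779761], P' = [78984240/27779761 -113966046/27779761; -113966046/27779761 191687763/27779761]

step 0: x̄ = F·x = [-2, 0]
step 0: P̄ = F·P·Fᵀ + Q = [7 6; 6 21]
step 0: y = z − H·x̄ = [-5]
step 0: S = H·P̄·Hᵀ + R = [223]
step 0: K = P̄·Hᵀ·S⁻¹ = [-33/223; -60/223]
step 0: x' = x̄ + K·y = [-281/223, 300/223]
step 0: P' = (I − K·H)·P̄ = [472/223 -642/223; -642/223 1083/223]
step 1: x̄ = F·x = [19/223, 900/223]
step 1: P̄ = F·P·Fᵀ + Q = [1163/223 1323/223; 1323/223 10416/223]
step 1: y = z − H·x̄ = [1411/223]
step 1: S = H·P̄·Hᵀ + R = [68899/223]
step 1: K = P̄·Hᵀ·S⁻¹ = [-6135/68899; -24801/68899]
step 1: x' = x̄ + K·y = [-32948/68899, 121143/68899]
step 1: P' = (I − K·H)·P̄ = [190544/68899 -273546/68899; -273546/68899 459921/68899]
step 2: x̄ = F·x = [88195/68899, 363429/68899]
step 2: P̄ = F·P·Fᵀ + Q = [378969/68899 559125/68899; 559125/68899 4345986/68899]
step 2: y = z − H·x̄ = [1060342/68899]
step 2: S = H·P̄·Hᵀ + R = [27779761/68899]
step 2: K = P̄·Hᵀ·S⁻¹ = [-2255157/27779761; -10369347/27779761]
step 2: x' = x̄ + K·y = [853399/27779761, -13049295/27779761]
step 2: P' = (I − K·H)·P̄ = [78984240/27779761 -113966046/27779761; -113966046/27779761 191687763/27779761]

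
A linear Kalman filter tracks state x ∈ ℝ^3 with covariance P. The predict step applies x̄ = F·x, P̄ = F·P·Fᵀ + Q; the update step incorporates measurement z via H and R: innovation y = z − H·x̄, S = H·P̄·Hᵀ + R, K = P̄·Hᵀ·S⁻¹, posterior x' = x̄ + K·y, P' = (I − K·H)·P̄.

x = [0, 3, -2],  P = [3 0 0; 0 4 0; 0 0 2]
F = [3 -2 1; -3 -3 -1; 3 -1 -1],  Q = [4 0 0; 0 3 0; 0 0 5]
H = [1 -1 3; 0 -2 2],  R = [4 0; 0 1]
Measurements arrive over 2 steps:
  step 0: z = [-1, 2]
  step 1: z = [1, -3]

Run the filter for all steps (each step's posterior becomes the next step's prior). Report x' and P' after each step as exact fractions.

step 0: x' = [-420421/100285, -2251/20057, 93591/100285], P' = [855644/100285 -65781/20057 -342059/100285; -65781/20057 53504/20057 47463/20057; -342059/100285 47463/20057 231994/100285]
step 1: x' = [2100957261/2176917904, 31958727397/13061507424, 3868833851/4353835808], P' = [4906185793/1088458952 -3389317741/2176917904 -3542349689/2176917904; -3389317741/2176917904 25059050843/13061507424 6951092005/4353835808; -3542349689/2176917904 6951092005/4353835808 6618427409/4353835808]

step 0: x̄ = F·x = [-8, -7, -1]
step 0: P̄ = F·P·Fᵀ + Q = [49 -5 33; -5 68 -13; 33 -13 38]
step 0: y = z − H·x̄ = [3, -10]
step 0: S = H·P̄·Hᵀ + R = [749 544; 544 529]
step 0: K = P̄·Hᵀ·S⁻¹ = [39593/100285 -26308/100285; 5776/20057 -12082/20057; 29152/100285 -10642/100285]
step 0: x' = x̄ + K·y = [-420421/100285, -2251/20057, 93591/100285]
step 0: P' = (I − K·H)·P̄ = [855644/100285 -65781/20057 -342059/100285; -65781/20057 53504/20057 47463/20057; -342059/100285 47463/20057 231994/100285]
step 1: x̄ = F·x = [-1145162/100285, 1201437/100285, -1343599/100285]
step 1: P̄ = F·P·Fᵀ + Q = [10349256/100285 -3525916/100285 11201302/100285; -3525916/100285 4092571/100285 -3743552/100285; 11201302/100285 -3743552/100285 13202149/100285]
step 1: y = z − H·x̄ = [6477681/100285, 4789217/100285]
step 1: S = H·P̄·Hᵀ + R = [230383264/100285 146800888/100285; 146800888/100285 99227581/100285]
step 1: K = P̄·Hᵀ·S⁻¹ = [643660065/2176917904 -38257987/272114738; 4291217689/13061507424 -1051443707/1632688428; 1454872711/4353835808 -83166149/544229476]
step 1: x' = x̄ + K·y = [2100957261/2176917904, 31958727397/13061507424, 3868833851/4353835808]
step 1: P' = (I − K·H)·P̄ = [4906185793/1088458952 -3389317741/2176917904 -3542349689/2176917904; -3389317741/2176917904 25059050843/13061507424 6951092005/4353835808; -3542349689/2176917904 6951092005/4353835808 6618427409/4353835808]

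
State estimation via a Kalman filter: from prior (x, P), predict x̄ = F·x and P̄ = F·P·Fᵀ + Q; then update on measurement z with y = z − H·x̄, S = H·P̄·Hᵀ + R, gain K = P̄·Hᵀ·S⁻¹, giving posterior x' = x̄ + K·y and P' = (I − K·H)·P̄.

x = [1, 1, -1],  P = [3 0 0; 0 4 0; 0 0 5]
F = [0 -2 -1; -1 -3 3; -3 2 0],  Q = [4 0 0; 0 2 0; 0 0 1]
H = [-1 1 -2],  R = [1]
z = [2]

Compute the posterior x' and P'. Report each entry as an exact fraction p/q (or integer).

x̄ = F·x = [-1, -7, -1]
P̄ = F·P·Fᵀ + Q = [25 9 -16; 9 86 -15; -16 -15 44]
y = z − H·x̄ = [6]
S = H·P̄·Hᵀ + R = [266]
K = P̄·Hᵀ·S⁻¹ = [8/133; 107/266; -87/266]
x' = x̄ + K·y = [-85/133, -610/133, -394/133]
P' = (I − K·H)·P̄ = [3197/133 341/133 -1432/133; 341/133 11427/266 5319/266; -1432/133 5319/266 4135/266]

x' = [-85/133, -610/133, -394/133]
P' = [3197/133 341/133 -1432/133; 341/133 11427/266 5319/266; -1432/133 5319/266 4135/266]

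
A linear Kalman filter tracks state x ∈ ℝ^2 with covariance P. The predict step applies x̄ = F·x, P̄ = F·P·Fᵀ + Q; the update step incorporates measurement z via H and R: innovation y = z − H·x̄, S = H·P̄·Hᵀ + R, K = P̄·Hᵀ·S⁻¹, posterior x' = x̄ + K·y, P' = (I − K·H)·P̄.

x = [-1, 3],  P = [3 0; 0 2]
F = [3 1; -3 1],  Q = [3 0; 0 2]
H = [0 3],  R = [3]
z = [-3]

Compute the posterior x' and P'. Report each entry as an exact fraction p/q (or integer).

x' = [525/94, -87/94]
P' = [1133/94 -25/94; -25/94 31/94]

x̄ = F·x = [0, 6]
P̄ = F·P·Fᵀ + Q = [32 -25; -25 31]
y = z − H·x̄ = [-21]
S = H·P̄·Hᵀ + R = [282]
K = P̄·Hᵀ·S⁻¹ = [-25/94; 31/94]
x' = x̄ + K·y = [525/94, -87/94]
P' = (I − K·H)·P̄ = [1133/94 -25/94; -25/94 31/94]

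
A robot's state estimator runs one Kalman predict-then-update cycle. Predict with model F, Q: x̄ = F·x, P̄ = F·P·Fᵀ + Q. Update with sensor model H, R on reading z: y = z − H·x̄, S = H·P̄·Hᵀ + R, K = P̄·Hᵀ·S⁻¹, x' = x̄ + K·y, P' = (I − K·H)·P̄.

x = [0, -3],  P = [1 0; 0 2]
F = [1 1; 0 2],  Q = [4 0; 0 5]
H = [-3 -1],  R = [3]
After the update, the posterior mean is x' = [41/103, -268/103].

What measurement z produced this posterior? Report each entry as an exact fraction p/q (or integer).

x̄ = F·x = [-3, -6]
P̄ = F·P·Fᵀ + Q = [7 4; 4 13]
S = H·P̄·Hᵀ + R = [103]
K = P̄·Hᵀ·S⁻¹ = [-25/103; -25/103]
x' − x̄ = [350/103, 350/103] = K·y
y = (KᵀK)⁻¹·Kᵀ·(x' − x̄) = [-14]
z = y + H·x̄ = [-14] + [15] = [1]

z = [1]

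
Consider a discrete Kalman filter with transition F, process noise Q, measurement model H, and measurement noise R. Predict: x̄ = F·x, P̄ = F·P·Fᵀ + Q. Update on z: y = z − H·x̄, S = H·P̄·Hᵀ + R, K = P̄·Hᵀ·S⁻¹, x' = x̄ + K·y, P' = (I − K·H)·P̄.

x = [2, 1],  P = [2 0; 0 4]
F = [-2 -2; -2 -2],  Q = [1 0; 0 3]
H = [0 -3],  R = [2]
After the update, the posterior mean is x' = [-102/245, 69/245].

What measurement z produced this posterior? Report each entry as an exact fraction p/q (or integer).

x̄ = F·x = [-6, -6]
P̄ = F·P·Fᵀ + Q = [25 24; 24 27]
S = H·P̄·Hᵀ + R = [245]
K = P̄·Hᵀ·S⁻¹ = [-72/245; -81/245]
x' − x̄ = [1368/245, 1539/245] = K·y
y = (KᵀK)⁻¹·Kᵀ·(x' − x̄) = [-19]
z = y + H·x̄ = [-19] + [18] = [-1]

z = [-1]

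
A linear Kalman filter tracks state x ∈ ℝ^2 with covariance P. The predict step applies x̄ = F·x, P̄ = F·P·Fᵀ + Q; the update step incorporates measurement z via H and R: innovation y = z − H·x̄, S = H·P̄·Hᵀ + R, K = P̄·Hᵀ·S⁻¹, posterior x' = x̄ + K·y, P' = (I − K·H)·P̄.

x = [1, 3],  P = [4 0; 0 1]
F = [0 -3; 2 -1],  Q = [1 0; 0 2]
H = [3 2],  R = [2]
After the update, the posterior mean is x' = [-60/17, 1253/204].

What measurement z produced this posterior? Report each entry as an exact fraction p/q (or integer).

z = [2]

x̄ = F·x = [-9, -1]
P̄ = F·P·Fᵀ + Q = [10 3; 3 19]
S = H·P̄·Hᵀ + R = [204]
K = P̄·Hᵀ·S⁻¹ = [3/17; 47/204]
x' − x̄ = [93/17, 1457/204] = K·y
y = (KᵀK)⁻¹·Kᵀ·(x' − x̄) = [31]
z = y + H·x̄ = [31] + [-29] = [2]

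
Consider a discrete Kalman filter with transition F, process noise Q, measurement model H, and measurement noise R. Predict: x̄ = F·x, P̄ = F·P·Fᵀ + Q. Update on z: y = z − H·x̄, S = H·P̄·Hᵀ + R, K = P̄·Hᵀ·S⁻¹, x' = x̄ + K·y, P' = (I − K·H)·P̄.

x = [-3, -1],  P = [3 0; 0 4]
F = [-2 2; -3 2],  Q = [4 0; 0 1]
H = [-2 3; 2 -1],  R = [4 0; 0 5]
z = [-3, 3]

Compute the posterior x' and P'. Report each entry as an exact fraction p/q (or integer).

x' = [778/597, 35/597]
P' = [3247/1194 1282/597; 1282/597 1244/597]

x̄ = F·x = [4, 7]
P̄ = F·P·Fᵀ + Q = [32 34; 34 44]
y = z − H·x̄ = [-16, 2]
S = H·P̄·Hᵀ + R = [120 12; 12 41]
K = P̄·Hᵀ·S⁻¹ = [599/2388 131/199; 292/597 88/199]
x' = x̄ + K·y = [778/597, 35/597]
P' = (I − K·H)·P̄ = [3247/1194 1282/597; 1282/597 1244/597]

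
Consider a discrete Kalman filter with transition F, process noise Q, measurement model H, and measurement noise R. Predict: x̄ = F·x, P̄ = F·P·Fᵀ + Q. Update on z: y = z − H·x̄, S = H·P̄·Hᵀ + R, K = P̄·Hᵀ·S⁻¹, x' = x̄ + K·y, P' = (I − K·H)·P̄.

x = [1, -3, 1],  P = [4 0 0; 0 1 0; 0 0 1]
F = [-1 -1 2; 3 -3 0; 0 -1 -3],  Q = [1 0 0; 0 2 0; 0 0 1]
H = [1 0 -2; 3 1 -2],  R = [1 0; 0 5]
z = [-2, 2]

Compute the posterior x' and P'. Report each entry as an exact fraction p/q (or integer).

x̄ = F·x = [4, 12, 0]
P̄ = F·P·Fᵀ + Q = [10 -9 -5; -9 47 3; -5 3 11]
y = z − H·x̄ = [-6, -22]
S = H·P̄·Hᵀ + R = [75 99; 99 180]
K = P̄·Hᵀ·S⁻¹ = [59/411 115/1233; -454/411 845/1233; -166/411 41/1233]
x' = x̄ + K·y = [1340/1233, 4378/1233, 2086/1233]
P' = (I − K·H)·P̄ = [5225/1233 -10052/1233 2524/1233; -10052/1233 25691/1233 -4345/1233; 2524/1233 -4345/1233 1511/1233]

x' = [1340/1233, 4378/1233, 2086/1233]
P' = [5225/1233 -10052/1233 2524/1233; -10052/1233 25691/1233 -4345/1233; 2524/1233 -4345/1233 1511/1233]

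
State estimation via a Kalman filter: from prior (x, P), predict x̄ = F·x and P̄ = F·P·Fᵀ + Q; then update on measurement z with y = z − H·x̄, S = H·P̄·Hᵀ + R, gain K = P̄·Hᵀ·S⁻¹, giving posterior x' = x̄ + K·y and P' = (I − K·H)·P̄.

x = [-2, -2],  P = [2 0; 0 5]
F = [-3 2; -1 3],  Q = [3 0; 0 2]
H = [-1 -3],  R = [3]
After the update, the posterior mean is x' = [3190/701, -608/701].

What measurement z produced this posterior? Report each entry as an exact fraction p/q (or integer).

x̄ = F·x = [2, -4]
P̄ = F·P·Fᵀ + Q = [41 36; 36 49]
S = H·P̄·Hᵀ + R = [701]
K = P̄·Hᵀ·S⁻¹ = [-149/701; -183/701]
x' − x̄ = [1788/701, 2196/701] = K·y
y = (KᵀK)⁻¹·Kᵀ·(x' − x̄) = [-12]
z = y + H·x̄ = [-12] + [10] = [-2]

z = [-2]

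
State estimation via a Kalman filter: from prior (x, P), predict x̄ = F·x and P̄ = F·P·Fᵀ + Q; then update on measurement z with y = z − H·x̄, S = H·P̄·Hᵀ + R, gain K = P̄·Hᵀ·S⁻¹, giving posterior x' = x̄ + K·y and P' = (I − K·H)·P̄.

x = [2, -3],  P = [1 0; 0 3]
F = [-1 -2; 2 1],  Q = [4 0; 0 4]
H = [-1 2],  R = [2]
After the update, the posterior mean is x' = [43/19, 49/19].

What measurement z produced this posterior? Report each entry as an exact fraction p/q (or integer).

x̄ = F·x = [4, 1]
P̄ = F·P·Fᵀ + Q = [17 -8; -8 11]
S = H·P̄·Hᵀ + R = [95]
K = P̄·Hᵀ·S⁻¹ = [-33/95; 6/19]
x' − x̄ = [-33/19, 30/19] = K·y
y = (KᵀK)⁻¹·Kᵀ·(x' − x̄) = [5]
z = y + H·x̄ = [5] + [-2] = [3]

z = [3]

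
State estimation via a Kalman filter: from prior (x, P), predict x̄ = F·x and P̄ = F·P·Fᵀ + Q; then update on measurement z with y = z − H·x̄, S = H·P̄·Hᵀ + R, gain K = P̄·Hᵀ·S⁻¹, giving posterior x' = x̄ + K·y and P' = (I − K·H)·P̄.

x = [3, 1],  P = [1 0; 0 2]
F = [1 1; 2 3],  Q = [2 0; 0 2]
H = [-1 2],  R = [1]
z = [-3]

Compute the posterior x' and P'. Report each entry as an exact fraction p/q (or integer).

x̄ = F·x = [4, 9]
P̄ = F·P·Fᵀ + Q = [5 8; 8 24]
y = z − H·x̄ = [-17]
S = H·P̄·Hᵀ + R = [70]
K = P̄·Hᵀ·S⁻¹ = [11/70; 4/7]
x' = x̄ + K·y = [93/70, -5/7]
P' = (I − K·H)·P̄ = [229/70 12/7; 12/7 8/7]

x' = [93/70, -5/7]
P' = [229/70 12/7; 12/7 8/7]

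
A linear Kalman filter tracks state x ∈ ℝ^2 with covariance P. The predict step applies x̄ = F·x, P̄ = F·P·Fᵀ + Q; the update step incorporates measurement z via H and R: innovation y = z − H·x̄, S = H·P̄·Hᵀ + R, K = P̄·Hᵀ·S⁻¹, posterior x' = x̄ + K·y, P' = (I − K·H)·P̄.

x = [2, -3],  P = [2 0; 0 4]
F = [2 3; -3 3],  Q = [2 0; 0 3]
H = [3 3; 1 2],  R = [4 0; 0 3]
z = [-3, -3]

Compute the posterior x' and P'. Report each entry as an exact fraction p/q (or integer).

x' = [38511/23983, -61146/23983]
P' = [88530/23983 -71322/23983; -71322/23983 64110/23983]

x̄ = F·x = [-5, -15]
P̄ = F·P·Fᵀ + Q = [46 24; 24 57]
y = z − H·x̄ = [57, 32]
S = H·P̄·Hᵀ + R = [1363 696; 696 373]
K = P̄·Hᵀ·S⁻¹ = [12906/23983 -622/827; -5409/23983 654/827]
x' = x̄ + K·y = [38511/23983, -61146/23983]
P' = (I − K·H)·P̄ = [88530/23983 -71322/23983; -71322/23983 64110/23983]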